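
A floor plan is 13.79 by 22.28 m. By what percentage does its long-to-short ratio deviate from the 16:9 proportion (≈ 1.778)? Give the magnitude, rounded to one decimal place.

Ratio = 22.28 / 13.79 ≈ 1.6157.
Ideal 16:9 ≈ 1.7778. |1.6157 − 1.7778| / 1.7778 ≈ 9.12% → 9.1%.

9.1%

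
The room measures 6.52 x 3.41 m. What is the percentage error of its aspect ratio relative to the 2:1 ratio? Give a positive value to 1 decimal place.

4.4%

Ratio = 6.52 / 3.41 ≈ 1.9120.
Ideal 2:1 = 2.0000. |1.9120 − 2.0000| / 2.0000 ≈ 4.40% → 4.4%.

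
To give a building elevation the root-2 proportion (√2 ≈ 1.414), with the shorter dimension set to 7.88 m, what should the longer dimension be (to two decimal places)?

11.14 m

root-2 ≈ 1.41421.
Longer side = 7.88 × 1.41421 ≈ 11.1440 → 11.14 m.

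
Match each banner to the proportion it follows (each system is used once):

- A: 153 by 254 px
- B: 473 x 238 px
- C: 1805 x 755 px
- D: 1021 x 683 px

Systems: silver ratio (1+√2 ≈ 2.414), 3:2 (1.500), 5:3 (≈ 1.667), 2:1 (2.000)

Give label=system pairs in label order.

A = 254/153 ≈ 1.660 → 5:3 (1.667)
B = 473/238 ≈ 1.987 → 2:1 (2.000)
C = 1805/755 ≈ 2.391 → silver ratio (2.414)
D = 1021/683 ≈ 1.495 → 3:2 (1.500)

A=5:3, B=2:1, C=silver ratio, D=3:2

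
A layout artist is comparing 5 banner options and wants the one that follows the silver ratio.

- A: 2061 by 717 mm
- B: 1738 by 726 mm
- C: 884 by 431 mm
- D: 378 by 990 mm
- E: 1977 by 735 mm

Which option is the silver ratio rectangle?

Target silver ratio ≈ 2.414.
A: 2.874 (Δ0.460)  B: 2.394 (Δ0.020)  C: 2.051 (Δ0.363)  D: 2.619 (Δ0.205)  E: 2.690 (Δ0.276)

B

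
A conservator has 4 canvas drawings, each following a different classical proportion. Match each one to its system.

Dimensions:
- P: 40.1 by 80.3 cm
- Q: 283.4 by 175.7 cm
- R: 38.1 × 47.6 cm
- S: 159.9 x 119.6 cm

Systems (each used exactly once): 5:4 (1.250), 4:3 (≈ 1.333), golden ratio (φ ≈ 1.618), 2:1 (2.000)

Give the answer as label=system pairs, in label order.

Ratios: P ≈ 2.002; Q ≈ 1.613; R ≈ 1.249; S ≈ 1.337.
Targets: 5:4 ≈ 1.250; 4:3 ≈ 1.333; golden ratio ≈ 1.618; 2:1 ≈ 2.000.

P=2:1, Q=golden ratio, R=5:4, S=4:3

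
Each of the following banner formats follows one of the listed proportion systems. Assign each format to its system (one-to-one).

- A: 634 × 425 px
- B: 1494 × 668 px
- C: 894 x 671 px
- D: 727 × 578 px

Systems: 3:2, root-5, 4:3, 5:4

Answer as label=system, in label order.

A=3:2, B=root-5, C=4:3, D=5:4

Ratios: A ≈ 1.492; B ≈ 2.237; C ≈ 1.332; D ≈ 1.258.
Targets: 3:2 ≈ 1.500; root-5 ≈ 2.236; 4:3 ≈ 1.333; 5:4 ≈ 1.250.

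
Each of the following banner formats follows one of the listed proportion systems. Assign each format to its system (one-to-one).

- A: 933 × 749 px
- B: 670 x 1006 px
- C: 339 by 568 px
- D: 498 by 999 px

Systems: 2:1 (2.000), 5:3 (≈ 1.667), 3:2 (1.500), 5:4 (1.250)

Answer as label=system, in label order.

A=5:4, B=3:2, C=5:3, D=2:1

Ratios: A ≈ 1.246; B ≈ 1.501; C ≈ 1.676; D ≈ 2.006.
Targets: 2:1 ≈ 2.000; 5:3 ≈ 1.667; 3:2 ≈ 1.500; 5:4 ≈ 1.250.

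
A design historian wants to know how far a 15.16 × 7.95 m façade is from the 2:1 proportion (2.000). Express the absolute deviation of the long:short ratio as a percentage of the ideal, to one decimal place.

4.7%

Ratio = 15.16 / 7.95 ≈ 1.9069.
Ideal 2:1 = 2.0000. |1.9069 − 2.0000| / 2.0000 ≈ 4.65% → 4.7%.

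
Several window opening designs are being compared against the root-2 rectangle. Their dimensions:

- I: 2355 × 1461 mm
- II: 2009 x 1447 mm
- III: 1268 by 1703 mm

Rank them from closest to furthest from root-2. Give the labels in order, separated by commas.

II, III, I

Ratios: I = 2355 / 1461 ≈ 1.612; II = 2009 / 1447 ≈ 1.388; III = 1703 / 1268 ≈ 1.343.
|Δ from 1.414|: I 0.198; II 0.026; III 0.071.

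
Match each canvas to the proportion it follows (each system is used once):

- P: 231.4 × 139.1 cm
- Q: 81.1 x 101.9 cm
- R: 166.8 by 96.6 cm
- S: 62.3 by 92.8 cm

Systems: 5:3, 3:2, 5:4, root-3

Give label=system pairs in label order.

Ratios: P ≈ 1.664; Q ≈ 1.256; R ≈ 1.727; S ≈ 1.490.
Targets: 5:3 ≈ 1.667; 3:2 ≈ 1.500; 5:4 ≈ 1.250; root-3 ≈ 1.732.

P=5:3, Q=5:4, R=root-3, S=3:2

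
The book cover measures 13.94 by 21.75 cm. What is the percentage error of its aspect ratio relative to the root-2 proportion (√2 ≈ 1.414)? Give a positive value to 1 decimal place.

Ratio = 21.75 / 13.94 ≈ 1.5603.
Ideal root-2 ≈ 1.4142. |1.5603 − 1.4142| / 1.4142 ≈ 10.33% → 10.3%.

10.3%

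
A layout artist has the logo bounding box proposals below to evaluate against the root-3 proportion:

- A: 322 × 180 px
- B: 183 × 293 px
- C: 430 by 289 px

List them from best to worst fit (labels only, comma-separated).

A: 322/180 ≈ 1.789 → |1.789 − 1.732| = 0.057
B: 293/183 ≈ 1.601 → |1.601 − 1.732| = 0.131
C: 430/289 ≈ 1.488 → |1.488 − 1.732| = 0.244

A, B, C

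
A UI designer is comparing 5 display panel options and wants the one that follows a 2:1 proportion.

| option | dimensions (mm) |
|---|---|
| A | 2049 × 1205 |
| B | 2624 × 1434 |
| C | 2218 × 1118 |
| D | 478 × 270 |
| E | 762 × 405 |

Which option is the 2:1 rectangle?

Ratios (long/short): A ≈ 1.700; B ≈ 1.830; C ≈ 1.984; D ≈ 1.770; E ≈ 1.881.
2:1 ≈ 2.000; option C is nearest (Δ 0.016).

C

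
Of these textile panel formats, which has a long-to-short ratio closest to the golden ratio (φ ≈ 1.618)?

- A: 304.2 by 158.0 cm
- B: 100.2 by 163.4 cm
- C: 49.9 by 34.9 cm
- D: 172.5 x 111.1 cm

B

Ratios (long/short): A ≈ 1.925; B ≈ 1.631; C ≈ 1.430; D ≈ 1.553.
golden ratio ≈ 1.618; option B is nearest (Δ 0.013).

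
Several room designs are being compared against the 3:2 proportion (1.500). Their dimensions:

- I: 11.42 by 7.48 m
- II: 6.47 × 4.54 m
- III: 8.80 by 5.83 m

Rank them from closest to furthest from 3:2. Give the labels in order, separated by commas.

Ratios: I = 11.42 / 7.48 ≈ 1.527; II = 6.47 / 4.54 ≈ 1.425; III = 8.80 / 5.83 ≈ 1.509.
|Δ from 1.500|: I 0.027; II 0.075; III 0.009.

III, I, II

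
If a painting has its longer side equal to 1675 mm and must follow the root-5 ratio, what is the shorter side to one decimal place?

root-5 ≈ 2.23607.
Shorter side = 1675 ÷ 2.23607 ≈ 749.082 → 749.1 mm.

749.1 mm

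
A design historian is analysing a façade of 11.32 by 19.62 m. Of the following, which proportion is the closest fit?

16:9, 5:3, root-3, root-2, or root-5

root-3

19.62/11.32 ≈ 1.733. Nearest candidates are root-3 (1.732, off by 0.001) and 16:9 (1.778, off by 0.045).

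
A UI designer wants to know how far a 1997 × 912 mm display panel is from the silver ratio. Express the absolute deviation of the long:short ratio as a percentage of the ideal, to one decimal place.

Ratio = 1997 / 912 ≈ 2.1897.
Ideal silver ratio ≈ 2.4142. |2.1897 − 2.4142| / 2.4142 ≈ 9.30% → 9.3%.

9.3%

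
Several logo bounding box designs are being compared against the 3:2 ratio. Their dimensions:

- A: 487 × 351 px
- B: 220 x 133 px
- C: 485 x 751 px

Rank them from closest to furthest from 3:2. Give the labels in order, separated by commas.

C, A, B

Ratios: A = 487 / 351 ≈ 1.387; B = 220 / 133 ≈ 1.654; C = 751 / 485 ≈ 1.548.
|Δ from 1.500|: A 0.113; B 0.154; C 0.048.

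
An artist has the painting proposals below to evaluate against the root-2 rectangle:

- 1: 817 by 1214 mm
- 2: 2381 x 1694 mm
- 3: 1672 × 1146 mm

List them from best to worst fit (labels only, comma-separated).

2, 3, 1

1: 1214/817 ≈ 1.486 → |1.486 − 1.414| = 0.072
2: 2381/1694 ≈ 1.406 → |1.406 − 1.414| = 0.008
3: 1672/1146 ≈ 1.459 → |1.459 − 1.414| = 0.045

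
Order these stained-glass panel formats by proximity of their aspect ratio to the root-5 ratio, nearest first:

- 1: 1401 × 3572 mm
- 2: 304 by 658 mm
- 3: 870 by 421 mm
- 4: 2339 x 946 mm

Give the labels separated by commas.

2, 3, 4, 1

Ratios: 1 = 3572 / 1401 ≈ 2.550; 2 = 658 / 304 ≈ 2.164; 3 = 870 / 421 ≈ 2.067; 4 = 2339 / 946 ≈ 2.473.
|Δ from 2.236|: 1 0.314; 2 0.072; 3 0.169; 4 0.237.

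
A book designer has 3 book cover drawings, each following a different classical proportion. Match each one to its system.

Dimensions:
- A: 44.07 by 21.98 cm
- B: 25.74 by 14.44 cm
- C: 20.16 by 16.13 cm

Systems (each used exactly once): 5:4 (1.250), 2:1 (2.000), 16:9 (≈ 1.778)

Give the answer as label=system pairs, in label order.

A=2:1, B=16:9, C=5:4

Ratios: A ≈ 2.005; B ≈ 1.783; C ≈ 1.250.
Targets: 5:4 ≈ 1.250; 2:1 ≈ 2.000; 16:9 ≈ 1.778.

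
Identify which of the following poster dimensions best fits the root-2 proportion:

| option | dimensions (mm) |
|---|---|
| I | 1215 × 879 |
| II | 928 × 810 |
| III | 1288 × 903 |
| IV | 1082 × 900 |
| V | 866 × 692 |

Ratios (long/short): I ≈ 1.382; II ≈ 1.146; III ≈ 1.426; IV ≈ 1.202; V ≈ 1.251.
root-2 ≈ 1.414; option III is nearest (Δ 0.012).

III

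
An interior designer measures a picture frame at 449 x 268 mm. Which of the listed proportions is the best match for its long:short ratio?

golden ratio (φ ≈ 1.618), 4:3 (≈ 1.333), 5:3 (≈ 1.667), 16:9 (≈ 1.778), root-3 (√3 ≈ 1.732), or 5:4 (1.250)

Ratio = 449 / 268 ≈ 1.675.
Distances: golden ratio 1.618 (Δ 0.057); 4:3 1.333 (Δ 0.342); 5:3 1.667 (Δ 0.008); 16:9 1.778 (Δ 0.103); root-3 1.732 (Δ 0.057); 5:4 1.250 (Δ 0.425).

5:3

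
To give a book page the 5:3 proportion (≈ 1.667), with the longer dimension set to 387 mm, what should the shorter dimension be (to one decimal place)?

232.2 mm

5:3 ≈ 1.66667.
Shorter side = 387 ÷ 1.66667 ≈ 232.200 → 232.2 mm.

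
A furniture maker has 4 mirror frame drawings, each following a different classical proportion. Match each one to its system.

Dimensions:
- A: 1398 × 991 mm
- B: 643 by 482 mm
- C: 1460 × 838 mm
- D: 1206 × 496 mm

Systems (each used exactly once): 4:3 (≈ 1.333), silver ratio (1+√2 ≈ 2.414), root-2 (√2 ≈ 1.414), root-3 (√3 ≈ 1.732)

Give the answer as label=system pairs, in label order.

A = 1398/991 ≈ 1.411 → root-2 (1.414)
B = 643/482 ≈ 1.334 → 4:3 (1.333)
C = 1460/838 ≈ 1.742 → root-3 (1.732)
D = 1206/496 ≈ 2.431 → silver ratio (2.414)

A=root-2, B=4:3, C=root-3, D=silver ratio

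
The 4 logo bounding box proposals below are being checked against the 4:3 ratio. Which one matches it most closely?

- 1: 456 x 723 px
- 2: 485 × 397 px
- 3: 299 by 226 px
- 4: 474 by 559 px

3

Target 4:3 ≈ 1.333.
1: 1.586 (Δ0.253)  2: 1.222 (Δ0.111)  3: 1.323 (Δ0.010)  4: 1.179 (Δ0.154)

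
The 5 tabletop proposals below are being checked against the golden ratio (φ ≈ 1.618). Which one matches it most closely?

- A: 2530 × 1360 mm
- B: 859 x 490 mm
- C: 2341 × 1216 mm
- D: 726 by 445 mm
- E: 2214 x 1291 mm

Target golden ratio ≈ 1.618.
A: 1.860 (Δ0.242)  B: 1.753 (Δ0.135)  C: 1.925 (Δ0.307)  D: 1.631 (Δ0.013)  E: 1.715 (Δ0.097)

D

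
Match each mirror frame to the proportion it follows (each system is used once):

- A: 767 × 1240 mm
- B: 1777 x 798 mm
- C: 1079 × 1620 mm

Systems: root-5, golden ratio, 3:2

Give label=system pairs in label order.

A=golden ratio, B=root-5, C=3:2

A = 1240/767 ≈ 1.617 → golden ratio (1.618)
B = 1777/798 ≈ 2.227 → root-5 (2.236)
C = 1620/1079 ≈ 1.501 → 3:2 (1.500)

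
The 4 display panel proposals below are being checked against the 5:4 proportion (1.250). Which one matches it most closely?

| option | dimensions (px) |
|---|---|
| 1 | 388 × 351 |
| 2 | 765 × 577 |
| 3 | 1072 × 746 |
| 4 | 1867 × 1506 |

Target 5:4 ≈ 1.250.
1: 1.105 (Δ0.145)  2: 1.326 (Δ0.076)  3: 1.437 (Δ0.187)  4: 1.240 (Δ0.010)

4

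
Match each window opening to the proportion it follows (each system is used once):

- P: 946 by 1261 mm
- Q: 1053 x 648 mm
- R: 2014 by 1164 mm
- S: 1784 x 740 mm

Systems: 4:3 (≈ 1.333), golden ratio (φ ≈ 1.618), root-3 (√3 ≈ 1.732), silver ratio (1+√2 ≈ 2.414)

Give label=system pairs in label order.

P=4:3, Q=golden ratio, R=root-3, S=silver ratio

Ratios: P ≈ 1.333; Q ≈ 1.625; R ≈ 1.730; S ≈ 2.411.
Targets: 4:3 ≈ 1.333; golden ratio ≈ 1.618; root-3 ≈ 1.732; silver ratio ≈ 2.414.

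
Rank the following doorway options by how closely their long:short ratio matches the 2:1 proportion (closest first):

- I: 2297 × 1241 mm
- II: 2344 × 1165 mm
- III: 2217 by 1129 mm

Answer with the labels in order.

I: 2297/1241 ≈ 1.851 → |1.851 − 2.000| = 0.149
II: 2344/1165 ≈ 2.012 → |2.012 − 2.000| = 0.012
III: 2217/1129 ≈ 1.964 → |1.964 − 2.000| = 0.036

II, III, I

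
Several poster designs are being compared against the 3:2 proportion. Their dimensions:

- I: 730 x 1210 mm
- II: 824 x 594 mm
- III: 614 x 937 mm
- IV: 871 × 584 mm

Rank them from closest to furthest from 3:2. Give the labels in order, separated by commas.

Ratios: I = 1210 / 730 ≈ 1.658; II = 824 / 594 ≈ 1.387; III = 937 / 614 ≈ 1.526; IV = 871 / 584 ≈ 1.491.
|Δ from 1.500|: I 0.158; II 0.113; III 0.026; IV 0.009.

IV, III, II, I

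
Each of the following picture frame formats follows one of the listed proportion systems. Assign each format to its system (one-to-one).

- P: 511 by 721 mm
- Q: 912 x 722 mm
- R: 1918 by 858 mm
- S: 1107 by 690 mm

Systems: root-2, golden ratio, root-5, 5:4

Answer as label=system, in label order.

P=root-2, Q=5:4, R=root-5, S=golden ratio

Ratios: P ≈ 1.411; Q ≈ 1.263; R ≈ 2.235; S ≈ 1.604.
Targets: root-2 ≈ 1.414; golden ratio ≈ 1.618; root-5 ≈ 2.236; 5:4 ≈ 1.250.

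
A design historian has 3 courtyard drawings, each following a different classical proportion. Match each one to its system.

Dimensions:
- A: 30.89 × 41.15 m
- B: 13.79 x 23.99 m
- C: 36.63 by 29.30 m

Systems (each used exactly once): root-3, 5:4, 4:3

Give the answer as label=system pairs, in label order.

A = 41.15/30.89 ≈ 1.332 → 4:3 (1.333)
B = 23.99/13.79 ≈ 1.740 → root-3 (1.732)
C = 36.63/29.30 ≈ 1.250 → 5:4 (1.250)

A=4:3, B=root-3, C=5:4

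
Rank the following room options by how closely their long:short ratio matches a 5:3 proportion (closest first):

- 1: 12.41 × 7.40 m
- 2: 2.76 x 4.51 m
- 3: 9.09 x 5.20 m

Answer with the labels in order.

Ratios: 1 = 12.41 / 7.40 ≈ 1.677; 2 = 4.51 / 2.76 ≈ 1.634; 3 = 9.09 / 5.20 ≈ 1.748.
|Δ from 1.667|: 1 0.010; 2 0.033; 3 0.081.

1, 2, 3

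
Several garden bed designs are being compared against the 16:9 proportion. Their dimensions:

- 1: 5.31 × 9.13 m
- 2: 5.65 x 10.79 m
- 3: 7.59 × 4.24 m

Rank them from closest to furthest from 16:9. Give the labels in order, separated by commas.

Ratios: 1 = 9.13 / 5.31 ≈ 1.719; 2 = 10.79 / 5.65 ≈ 1.910; 3 = 7.59 / 4.24 ≈ 1.790.
|Δ from 1.778|: 1 0.059; 2 0.132; 3 0.012.

3, 1, 2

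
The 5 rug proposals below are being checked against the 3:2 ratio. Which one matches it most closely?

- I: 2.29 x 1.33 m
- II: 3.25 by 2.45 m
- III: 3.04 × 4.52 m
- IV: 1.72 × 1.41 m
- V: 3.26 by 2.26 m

III

Target 3:2 ≈ 1.500.
I: 1.722 (Δ0.222)  II: 1.327 (Δ0.173)  III: 1.487 (Δ0.013)  IV: 1.220 (Δ0.280)  V: 1.442 (Δ0.058)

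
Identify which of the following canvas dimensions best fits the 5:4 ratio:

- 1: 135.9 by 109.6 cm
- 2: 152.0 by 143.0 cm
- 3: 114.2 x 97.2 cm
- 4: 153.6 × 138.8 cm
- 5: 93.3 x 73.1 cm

1

Ratios (long/short): 1 ≈ 1.240; 2 ≈ 1.063; 3 ≈ 1.175; 4 ≈ 1.107; 5 ≈ 1.276.
5:4 ≈ 1.250; option 1 is nearest (Δ 0.010).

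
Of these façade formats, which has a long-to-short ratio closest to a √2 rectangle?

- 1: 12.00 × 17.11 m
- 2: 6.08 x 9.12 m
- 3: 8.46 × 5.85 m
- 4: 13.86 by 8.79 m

1

Target root-2 ≈ 1.414.
1: 1.426 (Δ0.012)  2: 1.500 (Δ0.086)  3: 1.446 (Δ0.032)  4: 1.577 (Δ0.163)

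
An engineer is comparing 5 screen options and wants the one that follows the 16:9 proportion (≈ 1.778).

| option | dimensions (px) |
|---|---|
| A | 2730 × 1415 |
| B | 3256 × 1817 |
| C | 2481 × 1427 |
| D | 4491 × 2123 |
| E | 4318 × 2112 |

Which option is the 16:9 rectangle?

Target 16:9 ≈ 1.778.
A: 1.929 (Δ0.151)  B: 1.792 (Δ0.014)  C: 1.739 (Δ0.039)  D: 2.115 (Δ0.337)  E: 2.045 (Δ0.267)

B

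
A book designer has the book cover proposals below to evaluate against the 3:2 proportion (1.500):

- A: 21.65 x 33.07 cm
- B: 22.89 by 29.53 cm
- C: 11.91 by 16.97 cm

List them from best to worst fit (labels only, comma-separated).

A, C, B

A: 33.07/21.65 ≈ 1.527 → |1.527 − 1.500| = 0.027
B: 29.53/22.89 ≈ 1.290 → |1.290 − 1.500| = 0.210
C: 16.97/11.91 ≈ 1.425 → |1.425 − 1.500| = 0.075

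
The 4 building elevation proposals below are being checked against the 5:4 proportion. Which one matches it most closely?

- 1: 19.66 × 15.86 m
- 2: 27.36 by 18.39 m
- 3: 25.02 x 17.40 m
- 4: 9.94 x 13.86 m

1

Ratios (long/short): 1 ≈ 1.240; 2 ≈ 1.488; 3 ≈ 1.438; 4 ≈ 1.394.
5:4 ≈ 1.250; option 1 is nearest (Δ 0.010).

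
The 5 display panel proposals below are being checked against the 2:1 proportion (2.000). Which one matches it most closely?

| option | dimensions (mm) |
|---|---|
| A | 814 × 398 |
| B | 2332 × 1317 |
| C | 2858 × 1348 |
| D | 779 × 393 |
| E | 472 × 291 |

D

Target 2:1 ≈ 2.000.
A: 2.045 (Δ0.045)  B: 1.771 (Δ0.229)  C: 2.120 (Δ0.120)  D: 1.982 (Δ0.018)  E: 1.622 (Δ0.378)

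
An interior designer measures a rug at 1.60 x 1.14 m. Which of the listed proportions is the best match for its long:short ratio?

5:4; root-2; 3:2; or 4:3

1.60/1.14 ≈ 1.404. Nearest candidates are root-2 (1.414, off by 0.010) and 4:3 (1.333, off by 0.071).

root-2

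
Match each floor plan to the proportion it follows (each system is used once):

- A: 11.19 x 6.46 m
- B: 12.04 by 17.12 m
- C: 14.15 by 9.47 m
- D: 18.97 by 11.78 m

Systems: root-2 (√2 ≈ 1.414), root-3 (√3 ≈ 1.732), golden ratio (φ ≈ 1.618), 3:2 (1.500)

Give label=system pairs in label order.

A = 11.19/6.46 ≈ 1.732 → root-3 (1.732)
B = 17.12/12.04 ≈ 1.422 → root-2 (1.414)
C = 14.15/9.47 ≈ 1.494 → 3:2 (1.500)
D = 18.97/11.78 ≈ 1.610 → golden ratio (1.618)

A=root-3, B=root-2, C=3:2, D=golden ratio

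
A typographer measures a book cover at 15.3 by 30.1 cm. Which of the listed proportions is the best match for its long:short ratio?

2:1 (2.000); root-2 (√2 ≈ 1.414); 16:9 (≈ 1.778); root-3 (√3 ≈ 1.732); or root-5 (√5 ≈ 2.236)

Ratio = 30.1 / 15.3 ≈ 1.967.
Distances: 2:1 2.000 (Δ 0.033); root-2 1.414 (Δ 0.553); 16:9 1.778 (Δ 0.189); root-3 1.732 (Δ 0.235); root-5 2.236 (Δ 0.269).

2:1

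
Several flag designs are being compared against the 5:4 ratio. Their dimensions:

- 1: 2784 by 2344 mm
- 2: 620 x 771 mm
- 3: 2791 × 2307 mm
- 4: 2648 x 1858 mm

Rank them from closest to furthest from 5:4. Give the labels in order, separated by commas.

1: 2784/2344 ≈ 1.188 → |1.188 − 1.250| = 0.062
2: 771/620 ≈ 1.244 → |1.244 − 1.250| = 0.006
3: 2791/2307 ≈ 1.210 → |1.210 − 1.250| = 0.040
4: 2648/1858 ≈ 1.425 → |1.425 − 1.250| = 0.175

2, 3, 1, 4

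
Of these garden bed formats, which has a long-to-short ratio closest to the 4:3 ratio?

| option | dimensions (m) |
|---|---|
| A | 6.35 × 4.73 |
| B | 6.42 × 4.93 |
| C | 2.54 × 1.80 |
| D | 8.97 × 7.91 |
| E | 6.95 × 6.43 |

Ratios (long/short): A ≈ 1.342; B ≈ 1.302; C ≈ 1.411; D ≈ 1.134; E ≈ 1.081.
4:3 ≈ 1.333; option A is nearest (Δ 0.009).

A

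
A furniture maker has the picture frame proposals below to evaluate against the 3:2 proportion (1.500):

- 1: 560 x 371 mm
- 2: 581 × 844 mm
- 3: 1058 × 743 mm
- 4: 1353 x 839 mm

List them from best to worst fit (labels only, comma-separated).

1, 2, 3, 4

Ratios: 1 = 560 / 371 ≈ 1.509; 2 = 844 / 581 ≈ 1.453; 3 = 1058 / 743 ≈ 1.424; 4 = 1353 / 839 ≈ 1.613.
|Δ from 1.500|: 1 0.009; 2 0.047; 3 0.076; 4 0.113.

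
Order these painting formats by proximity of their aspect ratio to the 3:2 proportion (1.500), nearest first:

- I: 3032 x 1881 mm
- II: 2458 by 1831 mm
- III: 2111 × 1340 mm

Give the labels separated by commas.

III, I, II

I: 3032/1881 ≈ 1.612 → |1.612 − 1.500| = 0.112
II: 2458/1831 ≈ 1.342 → |1.342 − 1.500| = 0.158
III: 2111/1340 ≈ 1.575 → |1.575 − 1.500| = 0.075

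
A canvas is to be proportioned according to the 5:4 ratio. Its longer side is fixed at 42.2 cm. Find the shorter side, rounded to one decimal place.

5:4 = 1.25000.
Shorter side = 42.2 ÷ 1.25000 ≈ 33.760 → 33.8 cm.

33.8 cm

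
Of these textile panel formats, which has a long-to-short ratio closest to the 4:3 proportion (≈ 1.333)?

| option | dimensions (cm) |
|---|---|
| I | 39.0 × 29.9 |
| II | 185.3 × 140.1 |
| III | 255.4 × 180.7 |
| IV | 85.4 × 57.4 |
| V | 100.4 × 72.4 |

Target 4:3 ≈ 1.333.
I: 1.304 (Δ0.029)  II: 1.323 (Δ0.010)  III: 1.413 (Δ0.080)  IV: 1.488 (Δ0.155)  V: 1.387 (Δ0.054)

II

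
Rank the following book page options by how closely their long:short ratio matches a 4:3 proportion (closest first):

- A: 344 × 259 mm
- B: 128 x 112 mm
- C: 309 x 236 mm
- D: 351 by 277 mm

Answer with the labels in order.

Ratios: A = 344 / 259 ≈ 1.328; B = 128 / 112 ≈ 1.143; C = 309 / 236 ≈ 1.309; D = 351 / 277 ≈ 1.267.
|Δ from 1.333|: A 0.005; B 0.190; C 0.024; D 0.066.

A, C, D, B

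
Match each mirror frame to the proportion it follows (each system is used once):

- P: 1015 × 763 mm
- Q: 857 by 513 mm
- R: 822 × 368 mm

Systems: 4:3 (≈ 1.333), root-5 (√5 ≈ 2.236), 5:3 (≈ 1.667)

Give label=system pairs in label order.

P = 1015/763 ≈ 1.330 → 4:3 (1.333)
Q = 857/513 ≈ 1.671 → 5:3 (1.667)
R = 822/368 ≈ 2.234 → root-5 (2.236)

P=4:3, Q=5:3, R=root-5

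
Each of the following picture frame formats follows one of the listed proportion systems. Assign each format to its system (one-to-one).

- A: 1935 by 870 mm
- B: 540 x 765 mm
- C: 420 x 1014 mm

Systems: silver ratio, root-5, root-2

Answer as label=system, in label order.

Ratios: A ≈ 2.224; B ≈ 1.417; C ≈ 2.414.
Targets: silver ratio ≈ 2.414; root-5 ≈ 2.236; root-2 ≈ 1.414.

A=root-5, B=root-2, C=silver ratio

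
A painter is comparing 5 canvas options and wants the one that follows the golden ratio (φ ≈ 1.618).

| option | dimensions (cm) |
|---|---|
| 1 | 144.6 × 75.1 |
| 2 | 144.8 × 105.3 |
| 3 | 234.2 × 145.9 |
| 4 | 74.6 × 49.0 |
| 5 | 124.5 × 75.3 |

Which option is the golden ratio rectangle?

3

Ratios (long/short): 1 ≈ 1.925; 2 ≈ 1.375; 3 ≈ 1.605; 4 ≈ 1.522; 5 ≈ 1.653.
golden ratio ≈ 1.618; option 3 is nearest (Δ 0.013).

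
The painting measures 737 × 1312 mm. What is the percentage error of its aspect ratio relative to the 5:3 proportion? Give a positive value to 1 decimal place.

6.8%

Ratio = 1312 / 737 ≈ 1.7802.
Ideal 5:3 ≈ 1.6667. |1.7802 − 1.6667| / 1.6667 ≈ 6.81% → 6.8%.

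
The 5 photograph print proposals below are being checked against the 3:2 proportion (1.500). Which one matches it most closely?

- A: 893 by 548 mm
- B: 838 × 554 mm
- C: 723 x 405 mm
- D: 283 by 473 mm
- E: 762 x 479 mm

B

Ratios (long/short): A ≈ 1.630; B ≈ 1.513; C ≈ 1.785; D ≈ 1.671; E ≈ 1.591.
3:2 ≈ 1.500; option B is nearest (Δ 0.013).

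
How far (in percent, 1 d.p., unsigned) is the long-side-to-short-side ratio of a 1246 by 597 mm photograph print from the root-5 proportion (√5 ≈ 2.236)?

6.7%

Ratio = 1246 / 597 ≈ 2.0871.
Ideal root-5 ≈ 2.2361. |2.0871 − 2.2361| / 2.2361 ≈ 6.66% → 6.7%.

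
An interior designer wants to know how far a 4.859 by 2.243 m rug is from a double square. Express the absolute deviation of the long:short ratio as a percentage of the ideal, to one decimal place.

8.3%

Ratio = 4.859 / 2.243 ≈ 2.1663.
Ideal 2:1 = 2.0000. |2.1663 − 2.0000| / 2.0000 ≈ 8.32% → 8.3%.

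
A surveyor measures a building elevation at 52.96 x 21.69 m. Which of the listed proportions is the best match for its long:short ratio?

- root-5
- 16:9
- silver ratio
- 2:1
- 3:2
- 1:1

Ratio = 52.96 / 21.69 ≈ 2.442.
Distances: root-5 2.236 (Δ 0.206); 16:9 1.778 (Δ 0.664); silver ratio 2.414 (Δ 0.028); 2:1 2.000 (Δ 0.442); 3:2 1.500 (Δ 0.942); 1:1 1.000 (Δ 1.442).

silver ratio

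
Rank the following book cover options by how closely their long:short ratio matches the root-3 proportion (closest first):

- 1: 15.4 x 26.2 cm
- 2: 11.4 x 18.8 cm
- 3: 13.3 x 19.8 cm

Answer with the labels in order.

Ratios: 1 = 26.2 / 15.4 ≈ 1.701; 2 = 18.8 / 11.4 ≈ 1.649; 3 = 19.8 / 13.3 ≈ 1.489.
|Δ from 1.732|: 1 0.031; 2 0.083; 3 0.243.

1, 2, 3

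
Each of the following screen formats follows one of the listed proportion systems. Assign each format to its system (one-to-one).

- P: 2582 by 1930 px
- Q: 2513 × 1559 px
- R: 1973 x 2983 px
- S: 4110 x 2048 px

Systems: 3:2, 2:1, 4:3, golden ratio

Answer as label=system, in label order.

P = 2582/1930 ≈ 1.338 → 4:3 (1.333)
Q = 2513/1559 ≈ 1.612 → golden ratio (1.618)
R = 2983/1973 ≈ 1.512 → 3:2 (1.500)
S = 4110/2048 ≈ 2.007 → 2:1 (2.000)

P=4:3, Q=golden ratio, R=3:2, S=2:1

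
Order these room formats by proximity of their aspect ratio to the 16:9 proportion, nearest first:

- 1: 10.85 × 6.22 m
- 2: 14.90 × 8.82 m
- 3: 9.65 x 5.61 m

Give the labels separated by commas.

1: 10.85/6.22 ≈ 1.744 → |1.744 − 1.778| = 0.034
2: 14.90/8.82 ≈ 1.689 → |1.689 − 1.778| = 0.089
3: 9.65/5.61 ≈ 1.720 → |1.720 − 1.778| = 0.058

1, 3, 2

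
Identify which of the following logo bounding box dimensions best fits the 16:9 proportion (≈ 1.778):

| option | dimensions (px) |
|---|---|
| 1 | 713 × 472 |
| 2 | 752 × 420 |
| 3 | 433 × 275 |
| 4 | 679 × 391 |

2

Target 16:9 ≈ 1.778.
1: 1.511 (Δ0.267)  2: 1.790 (Δ0.012)  3: 1.575 (Δ0.203)  4: 1.737 (Δ0.041)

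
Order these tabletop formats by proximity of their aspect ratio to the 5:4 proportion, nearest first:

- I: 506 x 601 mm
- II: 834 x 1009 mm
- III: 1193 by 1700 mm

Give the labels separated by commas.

II, I, III

I: 601/506 ≈ 1.188 → |1.188 − 1.250| = 0.062
II: 1009/834 ≈ 1.210 → |1.210 − 1.250| = 0.040
III: 1700/1193 ≈ 1.425 → |1.425 − 1.250| = 0.175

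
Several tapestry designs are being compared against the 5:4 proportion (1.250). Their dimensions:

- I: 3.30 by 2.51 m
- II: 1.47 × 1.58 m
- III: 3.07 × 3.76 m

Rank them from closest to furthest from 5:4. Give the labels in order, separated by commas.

Ratios: I = 3.30 / 2.51 ≈ 1.315; II = 1.58 / 1.47 ≈ 1.075; III = 3.76 / 3.07 ≈ 1.225.
|Δ from 1.250|: I 0.065; II 0.175; III 0.025.

III, I, II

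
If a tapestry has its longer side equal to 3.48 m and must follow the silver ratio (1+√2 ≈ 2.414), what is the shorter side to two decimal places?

1.44 m

silver ratio ≈ 2.41421.
Shorter side = 3.48 ÷ 2.41421 ≈ 1.4415 → 1.44 m.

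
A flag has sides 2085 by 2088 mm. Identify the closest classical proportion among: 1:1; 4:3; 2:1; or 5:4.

2088/2085 ≈ 1.001. Nearest candidates are 1:1 (1.000, off by 0.001) and 5:4 (1.250, off by 0.249).

1:1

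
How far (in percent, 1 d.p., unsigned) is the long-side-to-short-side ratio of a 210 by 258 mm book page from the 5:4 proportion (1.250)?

Ratio = 258 / 210 ≈ 1.2286.
Ideal 5:4 = 1.2500. |1.2286 − 1.2500| / 1.2500 ≈ 1.71% → 1.7%.

1.7%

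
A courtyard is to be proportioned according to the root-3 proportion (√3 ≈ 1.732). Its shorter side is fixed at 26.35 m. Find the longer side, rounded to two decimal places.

45.64 m

root-3 ≈ 1.73205.
Longer side = 26.35 × 1.73205 ≈ 45.6395 → 45.64 m.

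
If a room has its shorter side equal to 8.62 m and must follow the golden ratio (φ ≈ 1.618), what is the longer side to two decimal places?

13.95 m

golden ratio ≈ 1.61803.
Longer side = 8.62 × 1.61803 ≈ 13.9474 → 13.95 m.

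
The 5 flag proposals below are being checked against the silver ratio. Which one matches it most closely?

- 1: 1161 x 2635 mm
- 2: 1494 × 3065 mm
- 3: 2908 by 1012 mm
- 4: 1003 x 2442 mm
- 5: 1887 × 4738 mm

Target silver ratio ≈ 2.414.
1: 2.270 (Δ0.144)  2: 2.052 (Δ0.362)  3: 2.874 (Δ0.460)  4: 2.435 (Δ0.021)  5: 2.511 (Δ0.097)

4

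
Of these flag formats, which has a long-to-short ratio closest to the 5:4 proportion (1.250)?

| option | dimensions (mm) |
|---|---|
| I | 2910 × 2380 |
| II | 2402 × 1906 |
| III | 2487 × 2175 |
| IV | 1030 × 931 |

Ratios (long/short): I ≈ 1.223; II ≈ 1.260; III ≈ 1.143; IV ≈ 1.106.
5:4 ≈ 1.250; option II is nearest (Δ 0.010).

II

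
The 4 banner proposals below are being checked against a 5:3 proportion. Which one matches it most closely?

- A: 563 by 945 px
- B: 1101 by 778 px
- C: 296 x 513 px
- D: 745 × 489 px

Target 5:3 ≈ 1.667.
A: 1.679 (Δ0.012)  B: 1.415 (Δ0.252)  C: 1.733 (Δ0.066)  D: 1.524 (Δ0.143)

A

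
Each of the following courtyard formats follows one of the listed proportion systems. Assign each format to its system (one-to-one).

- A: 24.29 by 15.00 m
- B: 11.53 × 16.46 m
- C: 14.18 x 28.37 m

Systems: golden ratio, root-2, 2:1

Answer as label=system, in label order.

A=golden ratio, B=root-2, C=2:1

A = 24.29/15.00 ≈ 1.619 → golden ratio (1.618)
B = 16.46/11.53 ≈ 1.428 → root-2 (1.414)
C = 28.37/14.18 ≈ 2.001 → 2:1 (2.000)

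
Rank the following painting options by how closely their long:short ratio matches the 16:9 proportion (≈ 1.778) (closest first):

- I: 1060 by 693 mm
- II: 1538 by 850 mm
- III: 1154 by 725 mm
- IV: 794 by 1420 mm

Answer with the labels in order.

IV, II, III, I

I: 1060/693 ≈ 1.530 → |1.530 − 1.778| = 0.248
II: 1538/850 ≈ 1.809 → |1.809 − 1.778| = 0.031
III: 1154/725 ≈ 1.592 → |1.592 − 1.778| = 0.186
IV: 1420/794 ≈ 1.788 → |1.788 − 1.778| = 0.010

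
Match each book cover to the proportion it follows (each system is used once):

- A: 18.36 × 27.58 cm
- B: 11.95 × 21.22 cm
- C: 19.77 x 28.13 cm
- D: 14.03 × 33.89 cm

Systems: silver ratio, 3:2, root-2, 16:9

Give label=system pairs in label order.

A=3:2, B=16:9, C=root-2, D=silver ratio

A = 27.58/18.36 ≈ 1.502 → 3:2 (1.500)
B = 21.22/11.95 ≈ 1.776 → 16:9 (1.778)
C = 28.13/19.77 ≈ 1.423 → root-2 (1.414)
D = 33.89/14.03 ≈ 2.416 → silver ratio (2.414)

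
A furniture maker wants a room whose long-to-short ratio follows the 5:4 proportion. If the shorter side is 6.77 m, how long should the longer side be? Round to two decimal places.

8.46 m

5:4 = 1.25000.
Longer side = 6.77 × 1.25000 ≈ 8.4625 → 8.46 m.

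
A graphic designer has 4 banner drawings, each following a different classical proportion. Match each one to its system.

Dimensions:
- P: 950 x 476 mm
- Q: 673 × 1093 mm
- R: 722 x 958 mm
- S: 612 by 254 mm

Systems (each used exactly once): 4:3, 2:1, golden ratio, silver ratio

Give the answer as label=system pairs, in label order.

P=2:1, Q=golden ratio, R=4:3, S=silver ratio

Ratios: P ≈ 1.996; Q ≈ 1.624; R ≈ 1.327; S ≈ 2.409.
Targets: 4:3 ≈ 1.333; 2:1 ≈ 2.000; golden ratio ≈ 1.618; silver ratio ≈ 2.414.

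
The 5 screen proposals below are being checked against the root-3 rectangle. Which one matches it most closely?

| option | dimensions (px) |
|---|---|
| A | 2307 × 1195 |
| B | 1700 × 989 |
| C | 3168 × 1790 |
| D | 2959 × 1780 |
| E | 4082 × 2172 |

Target root-3 ≈ 1.732.
A: 1.931 (Δ0.199)  B: 1.719 (Δ0.013)  C: 1.770 (Δ0.038)  D: 1.662 (Δ0.070)  E: 1.879 (Δ0.147)

B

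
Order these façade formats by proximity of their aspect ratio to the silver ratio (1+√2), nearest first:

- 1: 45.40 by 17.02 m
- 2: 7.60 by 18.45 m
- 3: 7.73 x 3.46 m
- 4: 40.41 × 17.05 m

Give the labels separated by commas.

2, 4, 3, 1

Ratios: 1 = 45.40 / 17.02 ≈ 2.667; 2 = 18.45 / 7.60 ≈ 2.428; 3 = 7.73 / 3.46 ≈ 2.234; 4 = 40.41 / 17.05 ≈ 2.370.
|Δ from 2.414|: 1 0.253; 2 0.014; 3 0.180; 4 0.044.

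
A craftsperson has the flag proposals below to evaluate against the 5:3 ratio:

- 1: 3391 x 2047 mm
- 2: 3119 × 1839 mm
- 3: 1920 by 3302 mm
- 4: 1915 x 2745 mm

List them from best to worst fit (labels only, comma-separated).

Ratios: 1 = 3391 / 2047 ≈ 1.657; 2 = 3119 / 1839 ≈ 1.696; 3 = 3302 / 1920 ≈ 1.720; 4 = 2745 / 1915 ≈ 1.433.
|Δ from 1.667|: 1 0.010; 2 0.029; 3 0.053; 4 0.234.

1, 2, 3, 4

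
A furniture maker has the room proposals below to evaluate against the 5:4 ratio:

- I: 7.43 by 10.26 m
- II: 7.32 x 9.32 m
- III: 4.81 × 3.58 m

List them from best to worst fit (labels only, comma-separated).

Ratios: I = 10.26 / 7.43 ≈ 1.381; II = 9.32 / 7.32 ≈ 1.273; III = 4.81 / 3.58 ≈ 1.344.
|Δ from 1.250|: I 0.131; II 0.023; III 0.094.

II, III, I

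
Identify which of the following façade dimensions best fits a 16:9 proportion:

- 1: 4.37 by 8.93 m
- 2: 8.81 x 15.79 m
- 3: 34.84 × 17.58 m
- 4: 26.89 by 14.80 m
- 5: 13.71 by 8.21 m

Ratios (long/short): 1 ≈ 2.043; 2 ≈ 1.792; 3 ≈ 1.982; 4 ≈ 1.817; 5 ≈ 1.670.
16:9 ≈ 1.778; option 2 is nearest (Δ 0.014).

2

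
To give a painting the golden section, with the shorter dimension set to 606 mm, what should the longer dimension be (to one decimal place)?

980.5 mm

golden ratio ≈ 1.61803.
Longer side = 606 × 1.61803 ≈ 980.526 → 980.5 mm.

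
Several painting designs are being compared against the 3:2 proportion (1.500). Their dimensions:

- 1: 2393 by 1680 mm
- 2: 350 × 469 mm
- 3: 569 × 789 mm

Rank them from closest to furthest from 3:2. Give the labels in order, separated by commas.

1, 3, 2

1: 2393/1680 ≈ 1.424 → |1.424 − 1.500| = 0.076
2: 469/350 ≈ 1.340 → |1.340 − 1.500| = 0.160
3: 789/569 ≈ 1.387 → |1.387 − 1.500| = 0.113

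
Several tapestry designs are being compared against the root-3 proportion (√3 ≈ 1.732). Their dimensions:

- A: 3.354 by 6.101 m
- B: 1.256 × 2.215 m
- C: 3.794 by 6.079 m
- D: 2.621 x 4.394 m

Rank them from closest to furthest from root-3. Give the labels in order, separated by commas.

A: 6.101/3.354 ≈ 1.819 → |1.819 − 1.732| = 0.087
B: 2.215/1.256 ≈ 1.764 → |1.764 − 1.732| = 0.032
C: 6.079/3.794 ≈ 1.602 → |1.602 − 1.732| = 0.130
D: 4.394/2.621 ≈ 1.676 → |1.676 − 1.732| = 0.056

B, D, A, C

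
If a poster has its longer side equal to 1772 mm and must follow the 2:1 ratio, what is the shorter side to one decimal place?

886.0 mm

2:1 = 2.00000.
Shorter side = 1772 ÷ 2.00000 ≈ 886.000 → 886.0 mm.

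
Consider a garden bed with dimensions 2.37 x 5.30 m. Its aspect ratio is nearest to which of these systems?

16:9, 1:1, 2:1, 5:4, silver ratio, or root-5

root-5

Ratio = 5.30 / 2.37 ≈ 2.236.
Distances: 16:9 1.778 (Δ 0.458); 1:1 1.000 (Δ 1.236); 2:1 2.000 (Δ 0.236); 5:4 1.250 (Δ 0.986); silver ratio 2.414 (Δ 0.178); root-5 2.236 (Δ 0.000).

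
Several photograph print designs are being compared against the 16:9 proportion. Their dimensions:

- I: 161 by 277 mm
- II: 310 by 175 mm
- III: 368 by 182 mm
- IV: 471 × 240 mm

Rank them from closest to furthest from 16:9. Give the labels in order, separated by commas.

II, I, IV, III

Ratios: I = 277 / 161 ≈ 1.720; II = 310 / 175 ≈ 1.771; III = 368 / 182 ≈ 2.022; IV = 471 / 240 ≈ 1.962.
|Δ from 1.778|: I 0.058; II 0.007; III 0.244; IV 0.184.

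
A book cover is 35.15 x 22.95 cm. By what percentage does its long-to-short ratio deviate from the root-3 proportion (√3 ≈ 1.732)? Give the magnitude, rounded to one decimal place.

11.6%

Ratio = 35.15 / 22.95 ≈ 1.5316.
Ideal root-3 ≈ 1.7321. |1.5316 − 1.7321| / 1.7321 ≈ 11.58% → 11.6%.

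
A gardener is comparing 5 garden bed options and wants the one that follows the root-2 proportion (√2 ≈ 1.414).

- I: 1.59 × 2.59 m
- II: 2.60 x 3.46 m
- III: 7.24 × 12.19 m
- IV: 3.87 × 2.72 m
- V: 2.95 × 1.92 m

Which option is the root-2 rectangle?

IV

Target root-2 ≈ 1.414.
I: 1.629 (Δ0.215)  II: 1.331 (Δ0.083)  III: 1.684 (Δ0.270)  IV: 1.423 (Δ0.009)  V: 1.536 (Δ0.122)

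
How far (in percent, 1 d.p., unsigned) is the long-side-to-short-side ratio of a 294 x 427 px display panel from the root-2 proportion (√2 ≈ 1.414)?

2.7%

Ratio = 427 / 294 ≈ 1.4524.
Ideal root-2 ≈ 1.4142. |1.4524 − 1.4142| / 1.4142 ≈ 2.70% → 2.7%.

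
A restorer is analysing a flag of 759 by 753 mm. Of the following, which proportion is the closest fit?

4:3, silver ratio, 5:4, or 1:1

1:1

Ratio = 759 / 753 ≈ 1.008.
Distances: 4:3 1.333 (Δ 0.325); silver ratio 2.414 (Δ 1.406); 5:4 1.250 (Δ 0.242); 1:1 1.000 (Δ 0.008).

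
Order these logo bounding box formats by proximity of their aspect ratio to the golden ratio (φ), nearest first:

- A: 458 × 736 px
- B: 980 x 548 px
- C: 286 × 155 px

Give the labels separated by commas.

A: 736/458 ≈ 1.607 → |1.607 − 1.618| = 0.011
B: 980/548 ≈ 1.788 → |1.788 − 1.618| = 0.170
C: 286/155 ≈ 1.845 → |1.845 − 1.618| = 0.227

A, B, C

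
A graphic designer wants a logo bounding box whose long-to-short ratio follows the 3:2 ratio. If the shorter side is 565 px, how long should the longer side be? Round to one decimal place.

3:2 = 1.50000.
Longer side = 565 × 1.50000 ≈ 847.500 → 847.5 px.

847.5 px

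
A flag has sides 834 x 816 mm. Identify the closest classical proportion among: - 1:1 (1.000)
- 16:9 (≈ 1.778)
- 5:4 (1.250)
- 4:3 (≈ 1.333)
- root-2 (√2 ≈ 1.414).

834/816 ≈ 1.022. Nearest candidates are 1:1 (1.000, off by 0.022) and 5:4 (1.250, off by 0.228).

1:1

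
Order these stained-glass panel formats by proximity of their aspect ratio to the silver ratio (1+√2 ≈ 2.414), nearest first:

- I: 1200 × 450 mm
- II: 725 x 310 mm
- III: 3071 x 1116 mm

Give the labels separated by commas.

II, I, III

Ratios: I = 1200 / 450 ≈ 2.667; II = 725 / 310 ≈ 2.339; III = 3071 / 1116 ≈ 2.752.
|Δ from 2.414|: I 0.253; II 0.075; III 0.338.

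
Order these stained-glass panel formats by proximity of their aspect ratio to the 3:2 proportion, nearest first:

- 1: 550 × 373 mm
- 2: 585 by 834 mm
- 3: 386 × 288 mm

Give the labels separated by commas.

1, 2, 3

Ratios: 1 = 550 / 373 ≈ 1.475; 2 = 834 / 585 ≈ 1.426; 3 = 386 / 288 ≈ 1.340.
|Δ from 1.500|: 1 0.025; 2 0.074; 3 0.160.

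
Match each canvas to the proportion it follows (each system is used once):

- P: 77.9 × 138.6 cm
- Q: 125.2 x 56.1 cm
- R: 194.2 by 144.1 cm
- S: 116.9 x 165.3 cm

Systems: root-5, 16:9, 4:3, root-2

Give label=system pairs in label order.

P=16:9, Q=root-5, R=4:3, S=root-2

P = 138.6/77.9 ≈ 1.779 → 16:9 (1.778)
Q = 125.2/56.1 ≈ 2.232 → root-5 (2.236)
R = 194.2/144.1 ≈ 1.348 → 4:3 (1.333)
S = 165.3/116.9 ≈ 1.414 → root-2 (1.414)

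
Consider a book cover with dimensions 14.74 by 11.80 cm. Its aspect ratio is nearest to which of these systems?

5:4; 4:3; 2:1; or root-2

5:4

14.74/11.80 ≈ 1.249. Nearest candidates are 5:4 (1.250, off by 0.001) and 4:3 (1.333, off by 0.084).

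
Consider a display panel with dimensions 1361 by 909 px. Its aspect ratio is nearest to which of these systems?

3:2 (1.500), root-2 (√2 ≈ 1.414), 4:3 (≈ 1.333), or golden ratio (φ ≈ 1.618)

3:2

1361/909 ≈ 1.497. Nearest candidates are 3:2 (1.500, off by 0.003) and root-2 (1.414, off by 0.083).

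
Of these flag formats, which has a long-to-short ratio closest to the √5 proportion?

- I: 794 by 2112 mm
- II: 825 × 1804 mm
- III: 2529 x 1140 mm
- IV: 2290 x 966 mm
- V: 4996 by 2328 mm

III

Ratios (long/short): I ≈ 2.660; II ≈ 2.187; III ≈ 2.218; IV ≈ 2.371; V ≈ 2.146.
root-5 ≈ 2.236; option III is nearest (Δ 0.018).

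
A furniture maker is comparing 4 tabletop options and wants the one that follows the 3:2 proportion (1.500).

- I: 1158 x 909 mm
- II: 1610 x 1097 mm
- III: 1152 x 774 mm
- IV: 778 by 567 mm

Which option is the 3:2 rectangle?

III

Target 3:2 ≈ 1.500.
I: 1.274 (Δ0.226)  II: 1.468 (Δ0.032)  III: 1.488 (Δ0.012)  IV: 1.372 (Δ0.128)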